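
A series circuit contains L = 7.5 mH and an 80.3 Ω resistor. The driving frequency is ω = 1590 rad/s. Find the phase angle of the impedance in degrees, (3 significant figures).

8.45°

X_L = ωL = 11.9 Ω
Z = 80.3 + j11.9 Ω
|Z| = √(80.3² + 11.9²) = 81.2 Ω
∠Z = arctan(11.9/80.3) = 8.45°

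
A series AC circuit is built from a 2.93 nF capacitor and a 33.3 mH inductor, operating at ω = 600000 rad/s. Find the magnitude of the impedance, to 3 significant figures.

X_L = ωL = 20000 Ω
X_C = 1/(ωC) = 569 Ω
Net reactance X = X_L − X_C = 19400 Ω
Z = j19400 Ω
|Z| = √(0² + 19400²) = 19400 Ω

19400 Ω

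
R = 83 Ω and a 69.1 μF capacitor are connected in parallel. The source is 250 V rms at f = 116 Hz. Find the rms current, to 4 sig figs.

12.95 A

ω = 2πf = 728.8 rad/s
X_C = 1/(ωC) = 19.86 Ω
Parallel: admittances add. Y = 1/R + jωC
Y = (0.01205 + j0.05036) S
|Y| = 0.05178 S → |Z| = 1/|Y| = 19.31 Ω, ∠Z = −∠Y = -76.55°
I = V/|Z| = 250/19.31 = 12.95 A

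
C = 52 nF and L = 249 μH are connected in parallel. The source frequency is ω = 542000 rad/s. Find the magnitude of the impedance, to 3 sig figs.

X_L = ωL = 135 Ω
X_C = 1/(ωC) = 35.5 Ω
Parallel: admittances add. Y = 1/(jωL) + jωC
Y = (0 + j0.0208) S
|Y| = 0.0208 S → |Z| = 1/|Y| = 48.1 Ω, ∠Z = −∠Y = -90.0°

48.1 Ω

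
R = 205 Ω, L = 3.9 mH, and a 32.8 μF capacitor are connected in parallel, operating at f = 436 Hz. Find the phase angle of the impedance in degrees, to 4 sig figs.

ω = 2πf = 2739 rad/s
X_L = ωL = 10.68 Ω
X_C = 1/(ωC) = 11.13 Ω
Parallel: admittances add. Y = 1/R + 1/(jωL) + jωC
Y = (0.004878 − j0.003744) S
|Y| = 0.006149 S → |Z| = 1/|Y| = 162.6 Ω, ∠Z = −∠Y = 37.51°

37.51°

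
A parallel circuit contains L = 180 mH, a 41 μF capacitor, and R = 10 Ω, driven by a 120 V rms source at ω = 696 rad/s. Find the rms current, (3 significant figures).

12.3 A

X_L = ωL = 125 Ω
X_C = 1/(ωC) = 35.0 Ω
Parallel: admittances add. Y = 1/R + 1/(jωL) + jωC
Y = (0.100 + j0.0206) S
|Y| = 0.102 S → |Z| = 1/|Y| = 9.80 Ω, ∠Z = −∠Y = -11.6°
I = V/|Z| = 120/9.80 = 12.3 A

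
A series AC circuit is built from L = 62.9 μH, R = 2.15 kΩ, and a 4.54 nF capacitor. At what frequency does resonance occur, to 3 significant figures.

ω₀ = 1/√(LC) = 1/√(6.29e-05 × 4.54e-09) = 1.871e+06 rad/s
f₀ = ω₀/(2π) = 298 kHz

298 kHz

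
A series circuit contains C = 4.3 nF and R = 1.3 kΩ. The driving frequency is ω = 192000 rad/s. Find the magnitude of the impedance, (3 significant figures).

1780 Ω

X_C = 1/(ωC) = 1210 Ω
Z = 1300 − j1210 Ω
|Z| = √(1300² + 1210²) = 1780 Ω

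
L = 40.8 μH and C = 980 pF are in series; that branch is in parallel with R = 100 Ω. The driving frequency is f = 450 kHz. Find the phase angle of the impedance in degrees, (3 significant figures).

ω = 2πf = 2.827e+06 rad/s
X_L = ωL = 115 Ω
X_C = 1/(ωC) = 361 Ω
Branch 1: Z₁ = R = 100 Ω
Branch 2 (series LC): Z₂ = j(X_L − X_C) = −j246 Ω
Parallel: Z = Z₁Z₂/(Z₁+Z₂), |Z| = 92.6 Ω, ∠Z = -22.2°

-22.2°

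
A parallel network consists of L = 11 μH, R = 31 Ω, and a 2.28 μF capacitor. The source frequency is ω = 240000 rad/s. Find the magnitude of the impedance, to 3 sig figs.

5.83 Ω

X_L = ωL = 2.64 Ω
X_C = 1/(ωC) = 1.83 Ω
Parallel: admittances add. Y = 1/R + 1/(jωL) + jωC
Y = (0.0323 + j0.168) S
|Y| = 0.171 S → |Z| = 1/|Y| = 5.83 Ω, ∠Z = −∠Y = -79.2°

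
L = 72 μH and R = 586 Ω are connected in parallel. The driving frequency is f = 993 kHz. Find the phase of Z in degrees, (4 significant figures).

ω = 2πf = 6.239e+06 rad/s
X_L = ωL = 449.2 Ω
Parallel: admittances add. Y = 1/R + 1/(jωL)
Y = (0.001706 − j0.002226) S
|Y| = 0.002805 S → |Z| = 1/|Y| = 356.5 Ω, ∠Z = −∠Y = 52.53°

52.53°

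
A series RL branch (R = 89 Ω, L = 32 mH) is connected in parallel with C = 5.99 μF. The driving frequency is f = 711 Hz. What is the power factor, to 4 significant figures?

0.1430

ω = 2πf = 4467 rad/s
X_L = ωL = 143.0 Ω
X_C = 1/(ωC) = 37.37 Ω
Branch 1 (R+jX_L): Z₁ = 89.00 + j143.0 Ω, |Z₁| = 168.4 Ω
Branch 2 (−jX_C): Z₂ = −j37.37 Ω
Parallel: Z = Z₁Z₂/(Z₁+Z₂), |Z| = 45.57 Ω, ∠Z = -81.78°
cos φ = cos(-81.78°) = 0.1430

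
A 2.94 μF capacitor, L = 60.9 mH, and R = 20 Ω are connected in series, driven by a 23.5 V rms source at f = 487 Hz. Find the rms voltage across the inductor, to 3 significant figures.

ω = 2πf = 3060 rad/s
X_L = ωL = 186 Ω
X_C = 1/(ωC) = 111 Ω
Net reactance X = X_L − X_C = 75.2 Ω
Z = 20.0 + j75.2 Ω
|Z| = √(20.0² + 75.2²) = 77.8 Ω
I = V/|Z| = 302 mA
V_L = I·|Z_L| = 0.302 × 186 = 56.3 V

56.3 V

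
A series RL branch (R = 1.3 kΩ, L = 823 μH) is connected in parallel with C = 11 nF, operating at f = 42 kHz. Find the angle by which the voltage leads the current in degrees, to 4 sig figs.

ω = 2πf = 263900 rad/s
X_L = ωL = 217.2 Ω
X_C = 1/(ωC) = 344.5 Ω
Branch 1 (R+jX_L): Z₁ = 1300 + j217.2 Ω, |Z₁| = 1318 Ω
Branch 2 (−jX_C): Z₂ = −j344.5 Ω
Parallel: Z = Z₁Z₂/(Z₁+Z₂), |Z| = 347.6 Ω, ∠Z = -74.92°

-74.92°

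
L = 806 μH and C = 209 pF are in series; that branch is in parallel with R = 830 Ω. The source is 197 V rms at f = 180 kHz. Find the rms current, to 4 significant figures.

244.7 mA

ω = 2πf = 1.131e+06 rad/s
X_L = ωL = 911.6 Ω
X_C = 1/(ωC) = 4231 Ω
Branch 1: Z₁ = R = 830.0 Ω
Branch 2 (series LC): Z₂ = j(X_L − X_C) = −j3319 Ω
Parallel: Z = Z₁Z₂/(Z₁+Z₂), |Z| = 805.2 Ω, ∠Z = -14.04°
I = V/|Z| = 197/805.2 = 244.7 mA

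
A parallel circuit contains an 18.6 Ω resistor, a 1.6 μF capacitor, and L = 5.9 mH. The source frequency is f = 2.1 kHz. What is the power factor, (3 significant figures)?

ω = 2πf = 13190 rad/s
X_L = ωL = 77.8 Ω
X_C = 1/(ωC) = 47.4 Ω
Parallel: admittances add. Y = 1/R + 1/(jωL) + jωC
Y = (0.0538 + j0.00827) S
|Y| = 0.0544 S → |Z| = 1/|Y| = 18.4 Ω, ∠Z = −∠Y = -8.74°
cos φ = cos(-8.74°) = 0.988

0.988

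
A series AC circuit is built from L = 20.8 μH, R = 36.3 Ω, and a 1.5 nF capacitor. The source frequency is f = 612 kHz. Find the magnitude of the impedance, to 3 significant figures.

100 Ω

ω = 2πf = 3.845e+06 rad/s
X_L = ωL = 80.0 Ω
X_C = 1/(ωC) = 173 Ω
Net reactance X = X_L − X_C = -93.4 Ω
Z = 36.3 − j93.4 Ω
|Z| = √(36.3² + 93.4²) = 100 Ω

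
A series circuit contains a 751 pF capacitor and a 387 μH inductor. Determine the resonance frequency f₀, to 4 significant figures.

295.2 kHz

ω₀ = 1/√(LC) = 1/√(0.000387 × 7.51e-10) = 1.855e+06 rad/s
f₀ = ω₀/(2π) = 295.2 kHz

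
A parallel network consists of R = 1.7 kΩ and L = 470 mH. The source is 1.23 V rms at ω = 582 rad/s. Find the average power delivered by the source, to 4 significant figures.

X_L = ωL = 273.5 Ω
Parallel: admittances add. Y = 1/R + 1/(jωL)
Y = (0.0005882 − j0.003656) S
|Y| = 0.003703 S → |Z| = 1/|Y| = 270.1 Ω, ∠Z = −∠Y = 80.86°
I = V/|Z| = 4.554 mA
P = VI cos φ = 1.23 × 0.004554 × cos(80.86°) = 889.9 μW

889.9 μW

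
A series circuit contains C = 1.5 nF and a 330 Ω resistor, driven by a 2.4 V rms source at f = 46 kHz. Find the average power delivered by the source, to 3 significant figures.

350 μW

ω = 2πf = 289000 rad/s
X_C = 1/(ωC) = 2310 Ω
Z = 330 − j2310 Ω
|Z| = √(330² + 2310²) = 2330 Ω
∠Z = arctan(-2310/330) = -81.9°
I = V/|Z| = 1.03 mA
P = VI cos φ = 2.4 × 0.00103 × cos(-81.9°) = 350 μW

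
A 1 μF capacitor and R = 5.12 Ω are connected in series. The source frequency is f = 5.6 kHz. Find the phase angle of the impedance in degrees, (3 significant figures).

ω = 2πf = 35190 rad/s
X_C = 1/(ωC) = 28.4 Ω
Z = 5.12 − j28.4 Ω
|Z| = √(5.12² + 28.4²) = 28.9 Ω
∠Z = arctan(-28.4/5.12) = -79.8°

-79.8°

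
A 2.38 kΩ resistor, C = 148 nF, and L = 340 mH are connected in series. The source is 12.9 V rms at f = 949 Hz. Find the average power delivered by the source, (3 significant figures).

61.3 mW

ω = 2πf = 5963 rad/s
X_L = ωL = 2030 Ω
X_C = 1/(ωC) = 1130 Ω
Net reactance X = X_L − X_C = 894 Ω
Z = 2380 + j894 Ω
|Z| = √(2380² + 894²) = 2540 Ω
∠Z = arctan(894/2380) = 20.6°
I = V/|Z| = 5.07 mA
P = VI cos φ = 12.9 × 0.00507 × cos(20.6°) = 61.3 mW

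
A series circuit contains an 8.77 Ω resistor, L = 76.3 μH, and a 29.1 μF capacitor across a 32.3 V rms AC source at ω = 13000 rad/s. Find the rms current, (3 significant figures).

X_L = ωL = 0.992 Ω
X_C = 1/(ωC) = 2.64 Ω
Net reactance X = X_L − X_C = -1.65 Ω
Z = 8.77 − j1.65 Ω
|Z| = √(8.77² + 1.65²) = 8.92 Ω
I = V/|Z| = 32.3/8.92 = 3.62 A

3.62 A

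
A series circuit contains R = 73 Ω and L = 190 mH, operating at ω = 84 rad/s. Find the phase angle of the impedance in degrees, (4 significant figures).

X_L = ωL = 15.96 Ω
Z = 73.00 + j15.96 Ω
|Z| = √(73.00² + 15.96²) = 74.72 Ω
∠Z = arctan(15.96/73.00) = 12.33°

12.33°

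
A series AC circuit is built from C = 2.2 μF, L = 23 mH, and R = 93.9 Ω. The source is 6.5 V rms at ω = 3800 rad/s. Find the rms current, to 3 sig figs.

65.5 mA

X_L = ωL = 87.4 Ω
X_C = 1/(ωC) = 120 Ω
Net reactance X = X_L − X_C = -32.2 Ω
Z = 93.9 − j32.2 Ω
|Z| = √(93.9² + 32.2²) = 99.3 Ω
I = V/|Z| = 6.5/99.3 = 65.5 mA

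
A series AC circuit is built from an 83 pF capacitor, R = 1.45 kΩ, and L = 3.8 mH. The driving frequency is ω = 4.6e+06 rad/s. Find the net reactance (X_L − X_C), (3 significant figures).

X_L = ωL = 17500 Ω
X_C = 1/(ωC) = 2620 Ω
X = 17500 − 2620 = 14900 Ω

14900 Ω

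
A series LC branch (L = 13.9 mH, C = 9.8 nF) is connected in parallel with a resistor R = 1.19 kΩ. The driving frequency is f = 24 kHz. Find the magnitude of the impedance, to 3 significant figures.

ω = 2πf = 150800 rad/s
X_L = ωL = 2100 Ω
X_C = 1/(ωC) = 677 Ω
Branch 1: Z₁ = R = 1190 Ω
Branch 2 (series LC): Z₂ = j(X_L − X_C) = j1420 Ω
Parallel: Z = Z₁Z₂/(Z₁+Z₂), |Z| = 912 Ω, ∠Z = 40.0°

912 Ω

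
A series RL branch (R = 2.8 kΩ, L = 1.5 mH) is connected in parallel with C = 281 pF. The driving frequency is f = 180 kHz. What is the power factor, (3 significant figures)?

0.853

ω = 2πf = 1.131e+06 rad/s
X_L = ωL = 1700 Ω
X_C = 1/(ωC) = 3150 Ω
Branch 1 (R+jX_L): Z₁ = 2800 + j1700 Ω, |Z₁| = 3270 Ω
Branch 2 (−jX_C): Z₂ = −j3150 Ω
Parallel: Z = Z₁Z₂/(Z₁+Z₂), |Z| = 3270 Ω, ∠Z = -31.4°
cos φ = cos(-31.4°) = 0.853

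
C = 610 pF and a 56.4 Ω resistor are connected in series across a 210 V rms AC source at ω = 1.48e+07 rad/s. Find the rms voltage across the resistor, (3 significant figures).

95.3 V

X_C = 1/(ωC) = 111 Ω
Z = 56.4 − j111 Ω
|Z| = √(56.4² + 111²) = 124 Ω
I = V/|Z| = 1.69 A
V_R = I·|Z_R| = 1.69 × 56.4 = 95.3 V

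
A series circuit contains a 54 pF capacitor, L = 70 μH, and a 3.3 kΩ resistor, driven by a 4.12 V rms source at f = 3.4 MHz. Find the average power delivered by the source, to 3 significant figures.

4.96 mW

ω = 2πf = 2.136e+07 rad/s
X_L = ωL = 1500 Ω
X_C = 1/(ωC) = 867 Ω
Net reactance X = X_L − X_C = 629 Ω
Z = 3300 + j629 Ω
|Z| = √(3300² + 629²) = 3360 Ω
∠Z = arctan(629/3300) = 10.8°
I = V/|Z| = 1.23 mA
P = VI cos φ = 4.12 × 0.00123 × cos(10.8°) = 4.96 mW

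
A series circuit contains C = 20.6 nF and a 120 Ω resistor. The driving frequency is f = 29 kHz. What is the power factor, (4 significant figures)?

ω = 2πf = 182200 rad/s
X_C = 1/(ωC) = 266.4 Ω
Z = 120.0 − j266.4 Ω
|Z| = √(120.0² + 266.4²) = 292.2 Ω
∠Z = arctan(-266.4/120.0) = -65.75°
cos φ = cos(-65.75°) = 0.4107

0.4107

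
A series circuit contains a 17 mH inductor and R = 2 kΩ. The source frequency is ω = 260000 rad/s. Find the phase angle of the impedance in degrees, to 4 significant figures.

65.65°

X_L = ωL = 4420 Ω
Z = 2000 + j4420 Ω
|Z| = √(2000² + 4420²) = 4851 Ω
∠Z = arctan(4420/2000) = 65.65°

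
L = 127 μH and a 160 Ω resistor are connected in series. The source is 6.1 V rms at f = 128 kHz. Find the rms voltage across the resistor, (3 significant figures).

ω = 2πf = 804200 rad/s
X_L = ωL = 102 Ω
Z = 160 + j102 Ω
|Z| = √(160² + 102²) = 190 Ω
I = V/|Z| = 32.1 mA
V_R = I·|Z_R| = 0.0321 × 160 = 5.14 V

5.14 V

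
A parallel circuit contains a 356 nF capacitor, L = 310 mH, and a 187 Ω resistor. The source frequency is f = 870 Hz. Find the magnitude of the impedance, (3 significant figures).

ω = 2πf = 5466 rad/s
X_L = ωL = 1690 Ω
X_C = 1/(ωC) = 514 Ω
Parallel: admittances add. Y = 1/R + 1/(jωL) + jωC
Y = (0.00535 + j0.00136) S
|Y| = 0.00552 S → |Z| = 1/|Y| = 181 Ω, ∠Z = −∠Y = -14.2°

181 Ω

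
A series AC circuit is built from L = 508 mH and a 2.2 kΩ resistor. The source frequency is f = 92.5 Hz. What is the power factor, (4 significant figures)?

ω = 2πf = 581.2 rad/s
X_L = ωL = 295.2 Ω
Z = 2200 + j295.2 Ω
|Z| = √(2200² + 295.2²) = 2220 Ω
∠Z = arctan(295.2/2200) = 7.644°
cos φ = cos(7.644°) = 0.9911

0.9911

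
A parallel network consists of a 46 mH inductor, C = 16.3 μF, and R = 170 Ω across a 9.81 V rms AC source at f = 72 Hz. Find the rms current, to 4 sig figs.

403.2 mA

ω = 2πf = 452.4 rad/s
X_L = ωL = 20.81 Ω
X_C = 1/(ωC) = 135.6 Ω
Parallel: admittances add. Y = 1/R + 1/(jωL) + jωC
Y = (0.005882 − j0.04068) S
|Y| = 0.04110 S → |Z| = 1/|Y| = 24.33 Ω, ∠Z = −∠Y = 81.77°
I = V/|Z| = 9.81/24.33 = 403.2 mA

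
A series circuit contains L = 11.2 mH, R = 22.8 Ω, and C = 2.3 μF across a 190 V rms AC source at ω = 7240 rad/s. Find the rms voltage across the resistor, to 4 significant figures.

X_L = ωL = 81.09 Ω
X_C = 1/(ωC) = 60.05 Ω
Net reactance X = X_L − X_C = 21.04 Ω
Z = 22.80 + j21.04 Ω
|Z| = √(22.80² + 21.04²) = 31.02 Ω
I = V/|Z| = 6.125 A
V_R = I·|Z_R| = 6.125 × 22.80 = 139.6 V

139.6 V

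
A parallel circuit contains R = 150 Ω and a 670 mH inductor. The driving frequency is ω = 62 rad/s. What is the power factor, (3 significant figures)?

0.267

X_L = ωL = 41.5 Ω
Parallel: admittances add. Y = 1/R + 1/(jωL)
Y = (0.00667 − j0.0241) S
|Y| = 0.0250 S → |Z| = 1/|Y| = 40.0 Ω, ∠Z = −∠Y = 74.5°
cos φ = cos(74.5°) = 0.267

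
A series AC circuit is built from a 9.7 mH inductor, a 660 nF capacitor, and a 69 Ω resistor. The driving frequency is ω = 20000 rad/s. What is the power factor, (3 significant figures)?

X_L = ωL = 194 Ω
X_C = 1/(ωC) = 75.8 Ω
Net reactance X = X_L − X_C = 118 Ω
Z = 69.0 + j118 Ω
|Z| = √(69.0² + 118²) = 137 Ω
∠Z = arctan(118/69.0) = 59.7°
cos φ = cos(59.7°) = 0.504

0.504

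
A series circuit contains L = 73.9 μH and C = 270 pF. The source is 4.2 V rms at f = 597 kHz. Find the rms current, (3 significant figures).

ω = 2πf = 3.751e+06 rad/s
X_L = ωL = 277 Ω
X_C = 1/(ωC) = 987 Ω
Net reactance X = X_L − X_C = -710 Ω
Z = − j710 Ω
|Z| = √(0² + 710²) = 710 Ω
I = V/|Z| = 4.2/710 = 5.91 mA

5.91 mA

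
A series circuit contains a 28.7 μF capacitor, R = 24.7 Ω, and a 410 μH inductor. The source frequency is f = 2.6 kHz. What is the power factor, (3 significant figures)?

0.983

ω = 2πf = 16340 rad/s
X_L = ωL = 6.70 Ω
X_C = 1/(ωC) = 2.13 Ω
Net reactance X = X_L − X_C = 4.57 Ω
Z = 24.7 + j4.57 Ω
|Z| = √(24.7² + 4.57²) = 25.1 Ω
∠Z = arctan(4.57/24.7) = 10.5°
cos φ = cos(10.5°) = 0.983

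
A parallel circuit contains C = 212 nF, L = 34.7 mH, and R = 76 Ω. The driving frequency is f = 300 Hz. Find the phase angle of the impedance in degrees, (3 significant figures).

48.5°

ω = 2πf = 1885 rad/s
X_L = ωL = 65.4 Ω
X_C = 1/(ωC) = 2500 Ω
Parallel: admittances add. Y = 1/R + 1/(jωL) + jωC
Y = (0.0132 − j0.0149) S
|Y| = 0.0199 S → |Z| = 1/|Y| = 50.3 Ω, ∠Z = −∠Y = 48.5°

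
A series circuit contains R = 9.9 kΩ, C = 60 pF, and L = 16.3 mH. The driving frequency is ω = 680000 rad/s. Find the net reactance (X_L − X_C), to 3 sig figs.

-13400 Ω

X_L = ωL = 11100 Ω
X_C = 1/(ωC) = 24500 Ω
X = 11100 − 24500 = -13400 Ω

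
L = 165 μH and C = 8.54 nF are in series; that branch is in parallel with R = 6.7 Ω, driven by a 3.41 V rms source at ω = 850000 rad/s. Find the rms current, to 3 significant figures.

X_L = ωL = 140 Ω
X_C = 1/(ωC) = 138 Ω
Branch 1: Z₁ = R = 6.70 Ω
Branch 2 (series LC): Z₂ = j(X_L − X_C) = j2.49 Ω
Parallel: Z = Z₁Z₂/(Z₁+Z₂), |Z| = 2.33 Ω, ∠Z = 69.6°
I = V/|Z| = 3.41/2.33 = 1.46 A

1.46 A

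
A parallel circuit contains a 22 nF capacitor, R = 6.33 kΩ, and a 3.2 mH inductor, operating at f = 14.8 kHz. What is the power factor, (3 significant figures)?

ω = 2πf = 92990 rad/s
X_L = ωL = 298 Ω
X_C = 1/(ωC) = 489 Ω
Parallel: admittances add. Y = 1/R + 1/(jωL) + jωC
Y = (0.000158 − j0.00131) S
|Y| = 0.00132 S → |Z| = 1/|Y| = 755 Ω, ∠Z = −∠Y = 83.1°
cos φ = cos(83.1°) = 0.119

0.119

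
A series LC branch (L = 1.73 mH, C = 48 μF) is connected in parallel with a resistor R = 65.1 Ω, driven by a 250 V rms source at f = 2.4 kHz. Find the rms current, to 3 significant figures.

10.8 A

ω = 2πf = 15080 rad/s
X_L = ωL = 26.1 Ω
X_C = 1/(ωC) = 1.38 Ω
Branch 1: Z₁ = R = 65.1 Ω
Branch 2 (series LC): Z₂ = j(X_L − X_C) = j24.7 Ω
Parallel: Z = Z₁Z₂/(Z₁+Z₂), |Z| = 23.1 Ω, ∠Z = 69.2°
I = V/|Z| = 250/23.1 = 10.8 A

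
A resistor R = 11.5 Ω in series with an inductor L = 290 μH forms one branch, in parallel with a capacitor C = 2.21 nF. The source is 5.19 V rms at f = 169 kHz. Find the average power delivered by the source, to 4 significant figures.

3.262 mW

ω = 2πf = 1.062e+06 rad/s
X_L = ωL = 307.9 Ω
X_C = 1/(ωC) = 426.1 Ω
Branch 1 (R+jX_L): Z₁ = 11.50 + j307.9 Ω, |Z₁| = 308.2 Ω
Branch 2 (−jX_C): Z₂ = −j426.1 Ω
Parallel: Z = Z₁Z₂/(Z₁+Z₂), |Z| = 1106 Ω, ∠Z = 82.30°
I = V/|Z| = 4.693 mA
P = VI cos φ = 5.19 × 0.004693 × cos(82.30°) = 3.262 mW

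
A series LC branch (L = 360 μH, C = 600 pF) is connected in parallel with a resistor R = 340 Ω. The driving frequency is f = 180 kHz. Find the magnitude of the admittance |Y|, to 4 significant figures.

3.087 mS

ω = 2πf = 1.131e+06 rad/s
X_L = ωL = 407.2 Ω
X_C = 1/(ωC) = 1474 Ω
Branch 1: Z₁ = R = 340.0 Ω
Branch 2 (series LC): Z₂ = j(X_L − X_C) = −j1067 Ω
Parallel: Z = Z₁Z₂/(Z₁+Z₂), |Z| = 323.9 Ω, ∠Z = -17.68°
|Y| = 1/|Z| = 3.087 mS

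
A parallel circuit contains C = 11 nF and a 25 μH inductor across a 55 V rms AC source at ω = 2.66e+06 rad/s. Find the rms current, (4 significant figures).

782.2 mA

X_L = ωL = 66.50 Ω
X_C = 1/(ωC) = 34.18 Ω
Parallel: admittances add. Y = 1/(jωL) + jωC
Y = (0 + j0.01422) S
|Y| = 0.01422 S → |Z| = 1/|Y| = 70.31 Ω, ∠Z = −∠Y = -90.00°
I = V/|Z| = 55/70.31 = 782.2 mA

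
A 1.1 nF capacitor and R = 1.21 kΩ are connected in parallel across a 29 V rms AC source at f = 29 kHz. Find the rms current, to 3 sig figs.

24.7 mA

ω = 2πf = 182200 rad/s
X_C = 1/(ωC) = 4990 Ω
Parallel: admittances add. Y = 1/R + jωC
Y = (0.000826 + j0.000200) S
|Y| = 0.000850 S → |Z| = 1/|Y| = 1180 Ω, ∠Z = −∠Y = -13.6°
I = V/|Z| = 29/1180 = 24.7 mA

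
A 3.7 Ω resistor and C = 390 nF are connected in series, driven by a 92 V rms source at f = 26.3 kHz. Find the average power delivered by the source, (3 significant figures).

ω = 2πf = 165200 rad/s
X_C = 1/(ωC) = 15.5 Ω
Z = 3.70 − j15.5 Ω
|Z| = √(3.70² + 15.5²) = 16.0 Ω
∠Z = arctan(-15.5/3.70) = -76.6°
I = V/|Z| = 5.77 A
P = VI cos φ = 92 × 5.77 × cos(-76.6°) = 123 W

123 W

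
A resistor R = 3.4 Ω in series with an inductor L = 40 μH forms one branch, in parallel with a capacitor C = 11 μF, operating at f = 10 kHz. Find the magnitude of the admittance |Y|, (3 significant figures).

582 mS

ω = 2πf = 62830 rad/s
X_L = ωL = 2.51 Ω
X_C = 1/(ωC) = 1.45 Ω
Branch 1 (R+jX_L): Z₁ = 3.40 + j2.51 Ω, |Z₁| = 4.23 Ω
Branch 2 (−jX_C): Z₂ = −j1.45 Ω
Parallel: Z = Z₁Z₂/(Z₁+Z₂), |Z| = 1.72 Ω, ∠Z = -70.9°
|Y| = 1/|Z| = 582 mS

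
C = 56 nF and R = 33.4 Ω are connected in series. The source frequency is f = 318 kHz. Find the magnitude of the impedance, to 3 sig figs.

34.6 Ω

ω = 2πf = 1.998e+06 rad/s
X_C = 1/(ωC) = 8.94 Ω
Z = 33.4 − j8.94 Ω
|Z| = √(33.4² + 8.94²) = 34.6 Ω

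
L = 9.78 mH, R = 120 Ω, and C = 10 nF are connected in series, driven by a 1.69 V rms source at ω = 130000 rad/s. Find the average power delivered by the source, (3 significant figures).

1.29 mW

X_L = ωL = 1270 Ω
X_C = 1/(ωC) = 769 Ω
Net reactance X = X_L − X_C = 502 Ω
Z = 120 + j502 Ω
|Z| = √(120² + 502²) = 516 Ω
∠Z = arctan(502/120) = 76.6°
I = V/|Z| = 3.27 mA
P = VI cos φ = 1.69 × 0.00327 × cos(76.6°) = 1.29 mW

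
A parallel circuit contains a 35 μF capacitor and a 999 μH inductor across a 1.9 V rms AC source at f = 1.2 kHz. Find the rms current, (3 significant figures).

249 mA

ω = 2πf = 7540 rad/s
X_L = ωL = 7.53 Ω
X_C = 1/(ωC) = 3.79 Ω
Parallel: admittances add. Y = 1/(jωL) + jωC
Y = (0 + j0.131) S
|Y| = 0.131 S → |Z| = 1/|Y| = 7.63 Ω, ∠Z = −∠Y = -90.0°
I = V/|Z| = 1.9/7.63 = 249 mA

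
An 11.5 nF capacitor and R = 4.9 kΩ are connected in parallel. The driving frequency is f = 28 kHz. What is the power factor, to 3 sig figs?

0.100

ω = 2πf = 175900 rad/s
X_C = 1/(ωC) = 494 Ω
Parallel: admittances add. Y = 1/R + jωC
Y = (0.000204 + j0.00202) S
|Y| = 0.00203 S → |Z| = 1/|Y| = 492 Ω, ∠Z = −∠Y = -84.2°
cos φ = cos(-84.2°) = 0.100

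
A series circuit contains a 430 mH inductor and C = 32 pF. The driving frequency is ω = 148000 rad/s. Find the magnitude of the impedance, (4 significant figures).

147500 Ω

X_L = ωL = 63640 Ω
X_C = 1/(ωC) = 211100 Ω
Net reactance X = X_L − X_C = -147500 Ω
Z = − j147500 Ω
|Z| = √(0² + 147500²) = 147500 Ω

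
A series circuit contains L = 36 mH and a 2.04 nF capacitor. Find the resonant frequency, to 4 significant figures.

18.57 kHz

ω₀ = 1/√(LC) = 1/√(0.036 × 2.04e-09) = 116700 rad/s
f₀ = ω₀/(2π) = 18.57 kHz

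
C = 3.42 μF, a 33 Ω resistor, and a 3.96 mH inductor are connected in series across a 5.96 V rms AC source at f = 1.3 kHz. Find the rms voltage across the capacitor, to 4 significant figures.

6.430 V

ω = 2πf = 8168 rad/s
X_L = ωL = 32.35 Ω
X_C = 1/(ωC) = 35.80 Ω
Net reactance X = X_L − X_C = -3.451 Ω
Z = 33.00 − j3.451 Ω
|Z| = √(33.00² + 3.451²) = 33.18 Ω
I = V/|Z| = 179.6 mA
V_C = I·|Z_C| = 0.1796 × 35.80 = 6.430 V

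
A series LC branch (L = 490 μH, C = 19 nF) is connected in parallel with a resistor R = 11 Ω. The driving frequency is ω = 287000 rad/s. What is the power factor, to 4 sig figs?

X_L = ωL = 140.6 Ω
X_C = 1/(ωC) = 183.4 Ω
Branch 1: Z₁ = R = 11.00 Ω
Branch 2 (series LC): Z₂ = j(X_L − X_C) = −j42.76 Ω
Parallel: Z = Z₁Z₂/(Z₁+Z₂), |Z| = 10.65 Ω, ∠Z = -14.43°
cos φ = cos(-14.43°) = 0.9685

0.9685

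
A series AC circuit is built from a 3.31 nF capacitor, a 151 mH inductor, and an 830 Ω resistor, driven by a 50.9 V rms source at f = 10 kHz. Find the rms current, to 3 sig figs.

10.7 mA

ω = 2πf = 62830 rad/s
X_L = ωL = 9490 Ω
X_C = 1/(ωC) = 4810 Ω
Net reactance X = X_L − X_C = 4680 Ω
Z = 830 + j4680 Ω
|Z| = √(830² + 4680²) = 4750 Ω
I = V/|Z| = 50.9/4750 = 10.7 mA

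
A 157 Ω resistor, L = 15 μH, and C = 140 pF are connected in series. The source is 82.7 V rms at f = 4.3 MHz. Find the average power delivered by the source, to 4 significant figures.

24.13 W

ω = 2πf = 2.702e+07 rad/s
X_L = ωL = 405.3 Ω
X_C = 1/(ωC) = 264.4 Ω
Net reactance X = X_L − X_C = 140.9 Ω
Z = 157.0 + j140.9 Ω
|Z| = √(157.0² + 140.9²) = 210.9 Ω
∠Z = arctan(140.9/157.0) = 41.90°
I = V/|Z| = 392.0 mA
P = VI cos φ = 82.7 × 0.3920 × cos(41.90°) = 24.13 W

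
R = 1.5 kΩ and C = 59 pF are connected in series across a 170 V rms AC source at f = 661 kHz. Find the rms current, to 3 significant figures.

ω = 2πf = 4.153e+06 rad/s
X_C = 1/(ωC) = 4080 Ω
Z = 1500 − j4080 Ω
|Z| = √(1500² + 4080²) = 4350 Ω
I = V/|Z| = 170/4350 = 39.1 mA

39.1 mA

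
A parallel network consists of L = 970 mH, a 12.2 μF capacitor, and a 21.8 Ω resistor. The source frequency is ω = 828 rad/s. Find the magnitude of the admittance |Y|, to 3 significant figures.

46.7 mS

X_L = ωL = 803 Ω
X_C = 1/(ωC) = 99.0 Ω
Parallel: admittances add. Y = 1/R + 1/(jωL) + jωC
Y = (0.0459 + j0.00886) S
|Y| = 0.0467 S → |Z| = 1/|Y| = 21.4 Ω, ∠Z = −∠Y = -10.9°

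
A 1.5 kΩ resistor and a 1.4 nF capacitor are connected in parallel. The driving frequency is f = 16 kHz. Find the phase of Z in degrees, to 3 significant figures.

-11.9°

ω = 2πf = 100500 rad/s
X_C = 1/(ωC) = 7110 Ω
Parallel: admittances add. Y = 1/R + jωC
Y = (0.000667 + j0.000141) S
|Y| = 0.000681 S → |Z| = 1/|Y| = 1470 Ω, ∠Z = −∠Y = -11.9°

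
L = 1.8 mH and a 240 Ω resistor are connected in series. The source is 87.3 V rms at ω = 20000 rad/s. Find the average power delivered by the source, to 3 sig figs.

31.1 W

X_L = ωL = 36.0 Ω
Z = 240 + j36.0 Ω
|Z| = √(240² + 36.0²) = 243 Ω
∠Z = arctan(36.0/240) = 8.53°
I = V/|Z| = 360 mA
P = VI cos φ = 87.3 × 0.360 × cos(8.53°) = 31.1 W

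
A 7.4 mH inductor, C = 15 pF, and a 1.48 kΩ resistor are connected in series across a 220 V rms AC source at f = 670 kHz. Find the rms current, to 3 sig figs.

14.3 mA

ω = 2πf = 4.21e+06 rad/s
X_L = ωL = 31200 Ω
X_C = 1/(ωC) = 15800 Ω
Net reactance X = X_L − X_C = 15300 Ω
Z = 1480 + j15300 Ω
|Z| = √(1480² + 15300²) = 15400 Ω
I = V/|Z| = 220/15400 = 14.3 mA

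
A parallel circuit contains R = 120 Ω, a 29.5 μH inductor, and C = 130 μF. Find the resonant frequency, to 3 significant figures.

2.57 kHz

ω₀ = 1/√(LC) = 1/√(2.95e-05 × 0.00013) = 16150 rad/s
f₀ = ω₀/(2π) = 2.57 kHz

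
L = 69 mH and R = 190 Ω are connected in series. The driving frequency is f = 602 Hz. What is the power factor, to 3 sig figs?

ω = 2πf = 3782 rad/s
X_L = ωL = 261 Ω
Z = 190 + j261 Ω
|Z| = √(190² + 261²) = 323 Ω
∠Z = arctan(261/190) = 53.9°
cos φ = cos(53.9°) = 0.589

0.589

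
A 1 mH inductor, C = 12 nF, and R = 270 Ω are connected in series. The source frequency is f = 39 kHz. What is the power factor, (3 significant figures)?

0.943

ω = 2πf = 245000 rad/s
X_L = ωL = 245 Ω
X_C = 1/(ωC) = 340 Ω
Net reactance X = X_L − X_C = -95.0 Ω
Z = 270 − j95.0 Ω
|Z| = √(270² + 95.0²) = 286 Ω
∠Z = arctan(-95.0/270) = -19.4°
cos φ = cos(-19.4°) = 0.943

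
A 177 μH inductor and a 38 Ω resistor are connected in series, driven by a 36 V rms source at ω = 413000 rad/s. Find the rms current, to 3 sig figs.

437 mA

X_L = ωL = 73.1 Ω
Z = 38.0 + j73.1 Ω
|Z| = √(38.0² + 73.1²) = 82.4 Ω
I = V/|Z| = 36/82.4 = 437 mA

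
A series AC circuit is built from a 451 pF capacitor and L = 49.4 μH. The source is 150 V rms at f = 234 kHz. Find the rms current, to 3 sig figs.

ω = 2πf = 1.47e+06 rad/s
X_L = ωL = 72.6 Ω
X_C = 1/(ωC) = 1510 Ω
Net reactance X = X_L − X_C = -1440 Ω
Z = − j1440 Ω
|Z| = √(0² + 1440²) = 1440 Ω
I = V/|Z| = 150/1440 = 104 mA

104 mA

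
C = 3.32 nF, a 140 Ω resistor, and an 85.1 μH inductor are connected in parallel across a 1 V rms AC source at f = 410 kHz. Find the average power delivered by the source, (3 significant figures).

7.14 mW

ω = 2πf = 2.576e+06 rad/s
X_L = ωL = 219 Ω
X_C = 1/(ωC) = 117 Ω
Parallel: admittances add. Y = 1/R + 1/(jωL) + jωC
Y = (0.00714 + j0.00399) S
|Y| = 0.00818 S → |Z| = 1/|Y| = 122 Ω, ∠Z = −∠Y = -29.2°
I = V/|Z| = 8.18 mA
P = VI cos φ = 1 × 0.00818 × cos(-29.2°) = 7.14 mW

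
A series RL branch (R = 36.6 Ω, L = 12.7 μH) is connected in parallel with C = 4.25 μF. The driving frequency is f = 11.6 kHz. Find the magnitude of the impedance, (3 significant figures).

3.22 Ω

ω = 2πf = 72880 rad/s
X_L = ωL = 0.926 Ω
X_C = 1/(ωC) = 3.23 Ω
Branch 1 (R+jX_L): Z₁ = 36.6 + j0.926 Ω, |Z₁| = 36.6 Ω
Branch 2 (−jX_C): Z₂ = −j3.23 Ω
Parallel: Z = Z₁Z₂/(Z₁+Z₂), |Z| = 3.22 Ω, ∠Z = -85.0°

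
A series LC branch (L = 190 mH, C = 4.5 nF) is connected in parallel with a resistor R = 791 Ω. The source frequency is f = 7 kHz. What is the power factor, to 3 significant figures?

ω = 2πf = 43980 rad/s
X_L = ωL = 8360 Ω
X_C = 1/(ωC) = 5050 Ω
Branch 1: Z₁ = R = 791 Ω
Branch 2 (series LC): Z₂ = j(X_L − X_C) = j3300 Ω
Parallel: Z = Z₁Z₂/(Z₁+Z₂), |Z| = 769 Ω, ∠Z = 13.5°
cos φ = cos(13.5°) = 0.973

0.973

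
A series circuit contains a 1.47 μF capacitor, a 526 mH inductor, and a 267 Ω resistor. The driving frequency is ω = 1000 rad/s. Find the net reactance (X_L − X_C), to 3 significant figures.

-154 Ω

X_L = ωL = 526 Ω
X_C = 1/(ωC) = 680 Ω
X = 526 − 680 = -154 Ω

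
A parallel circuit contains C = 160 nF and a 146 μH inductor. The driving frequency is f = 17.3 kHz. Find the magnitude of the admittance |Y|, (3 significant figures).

ω = 2πf = 108700 rad/s
X_L = ωL = 15.9 Ω
X_C = 1/(ωC) = 57.5 Ω
Parallel: admittances add. Y = 1/(jωL) + jωC
Y = (0 − j0.0456) S
|Y| = 0.0456 S → |Z| = 1/|Y| = 21.9 Ω, ∠Z = −∠Y = 90.0°

45.6 mS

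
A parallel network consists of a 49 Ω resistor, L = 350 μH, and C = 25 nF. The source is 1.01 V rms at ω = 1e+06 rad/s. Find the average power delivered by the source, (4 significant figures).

X_L = ωL = 350.0 Ω
X_C = 1/(ωC) = 40.00 Ω
Parallel: admittances add. Y = 1/R + 1/(jωL) + jωC
Y = (0.02041 + j0.02214) S
|Y| = 0.03011 S → |Z| = 1/|Y| = 33.21 Ω, ∠Z = −∠Y = -47.33°
I = V/|Z| = 30.41 mA
P = VI cos φ = 1.01 × 0.03041 × cos(-47.33°) = 20.82 mW

20.82 mW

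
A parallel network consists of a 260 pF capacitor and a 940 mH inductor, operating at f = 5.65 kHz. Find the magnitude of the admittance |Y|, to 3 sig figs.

ω = 2πf = 35500 rad/s
X_L = ωL = 33400 Ω
X_C = 1/(ωC) = 108000 Ω
Parallel: admittances add. Y = 1/(jωL) + jωC
Y = (0 − j2.07e-05) S
|Y| = 2.07e-05 S → |Z| = 1/|Y| = 48200 Ω, ∠Z = −∠Y = 90.0°

20.7 μS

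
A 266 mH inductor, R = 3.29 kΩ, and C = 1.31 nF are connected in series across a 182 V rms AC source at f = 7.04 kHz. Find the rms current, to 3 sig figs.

ω = 2πf = 44230 rad/s
X_L = ωL = 11800 Ω
X_C = 1/(ωC) = 17300 Ω
Net reactance X = X_L − X_C = -5490 Ω
Z = 3290 − j5490 Ω
|Z| = √(3290² + 5490²) = 6400 Ω
I = V/|Z| = 182/6400 = 28.4 mA

28.4 mA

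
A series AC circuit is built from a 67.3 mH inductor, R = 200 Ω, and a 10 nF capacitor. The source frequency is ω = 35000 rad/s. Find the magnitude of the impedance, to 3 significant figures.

540 Ω

X_L = ωL = 2360 Ω
X_C = 1/(ωC) = 2860 Ω
Net reactance X = X_L − X_C = -502 Ω
Z = 200 − j502 Ω
|Z| = √(200² + 502²) = 540 Ω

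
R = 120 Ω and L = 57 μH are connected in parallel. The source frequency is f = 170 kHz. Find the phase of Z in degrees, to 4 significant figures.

63.10°

ω = 2πf = 1.068e+06 rad/s
X_L = ωL = 60.88 Ω
Parallel: admittances add. Y = 1/R + 1/(jωL)
Y = (0.008333 − j0.01642) S
|Y| = 0.01842 S → |Z| = 1/|Y| = 54.30 Ω, ∠Z = −∠Y = 63.10°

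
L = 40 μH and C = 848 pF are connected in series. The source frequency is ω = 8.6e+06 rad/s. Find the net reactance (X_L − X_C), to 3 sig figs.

207 Ω

X_L = ωL = 344 Ω
X_C = 1/(ωC) = 137 Ω
X = 344 − 137 = 207 Ω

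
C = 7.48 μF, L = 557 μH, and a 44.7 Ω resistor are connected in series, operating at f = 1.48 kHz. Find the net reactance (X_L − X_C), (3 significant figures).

-9.20 Ω

ω = 2πf = 9299 rad/s
X_L = ωL = 5.18 Ω
X_C = 1/(ωC) = 14.4 Ω
X = 5.18 − 14.4 = -9.20 Ω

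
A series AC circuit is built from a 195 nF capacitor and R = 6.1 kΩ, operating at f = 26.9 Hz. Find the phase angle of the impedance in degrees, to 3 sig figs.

-78.6°

ω = 2πf = 169.0 rad/s
X_C = 1/(ωC) = 30300 Ω
Z = 6100 − j30300 Ω
|Z| = √(6100² + 30300²) = 30900 Ω
∠Z = arctan(-30300/6100) = -78.6°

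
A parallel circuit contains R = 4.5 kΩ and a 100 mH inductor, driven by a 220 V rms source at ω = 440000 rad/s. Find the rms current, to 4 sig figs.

X_L = ωL = 44000 Ω
Parallel: admittances add. Y = 1/R + 1/(jωL)
Y = (0.0002222 − j2.273e-05) S
|Y| = 0.0002234 S → |Z| = 1/|Y| = 4477 Ω, ∠Z = −∠Y = 5.839°
I = V/|Z| = 220/4477 = 49.14 mA

49.14 mA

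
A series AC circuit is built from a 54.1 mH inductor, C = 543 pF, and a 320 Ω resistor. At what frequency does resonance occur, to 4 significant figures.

ω₀ = 1/√(LC) = 1/√(0.0541 × 5.43e-10) = 184500 rad/s
f₀ = ω₀/(2π) = 29.36 kHz

29.36 kHz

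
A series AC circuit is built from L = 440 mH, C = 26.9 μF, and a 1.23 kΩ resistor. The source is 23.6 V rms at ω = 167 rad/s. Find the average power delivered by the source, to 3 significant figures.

446 mW

X_L = ωL = 73.5 Ω
X_C = 1/(ωC) = 223 Ω
Net reactance X = X_L − X_C = -149 Ω
Z = 1230 − j149 Ω
|Z| = √(1230² + 149²) = 1240 Ω
∠Z = arctan(-149/1230) = -6.91°
I = V/|Z| = 19.0 mA
P = VI cos φ = 23.6 × 0.0190 × cos(-6.91°) = 446 mW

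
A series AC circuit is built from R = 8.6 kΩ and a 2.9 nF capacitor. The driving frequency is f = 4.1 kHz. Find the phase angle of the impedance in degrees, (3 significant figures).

-57.3°

ω = 2πf = 25760 rad/s
X_C = 1/(ωC) = 13400 Ω
Z = 8600 − j13400 Ω
|Z| = √(8600² + 13400²) = 15900 Ω
∠Z = arctan(-13400/8600) = -57.3°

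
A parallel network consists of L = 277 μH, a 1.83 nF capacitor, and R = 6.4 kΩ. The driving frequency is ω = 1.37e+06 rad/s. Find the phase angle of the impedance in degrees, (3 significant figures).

X_L = ωL = 379 Ω
X_C = 1/(ωC) = 399 Ω
Parallel: admittances add. Y = 1/R + 1/(jωL) + jωC
Y = (0.000156 − j0.000128) S
|Y| = 0.000202 S → |Z| = 1/|Y| = 4950 Ω, ∠Z = −∠Y = 39.3°

39.3°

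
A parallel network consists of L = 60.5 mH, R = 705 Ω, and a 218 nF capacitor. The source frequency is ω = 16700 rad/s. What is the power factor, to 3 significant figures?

X_L = ωL = 1010 Ω
X_C = 1/(ωC) = 275 Ω
Parallel: admittances add. Y = 1/R + 1/(jωL) + jωC
Y = (0.00142 + j0.00265) S
|Y| = 0.00301 S → |Z| = 1/|Y| = 333 Ω, ∠Z = −∠Y = -61.8°
cos φ = cos(-61.8°) = 0.472

0.472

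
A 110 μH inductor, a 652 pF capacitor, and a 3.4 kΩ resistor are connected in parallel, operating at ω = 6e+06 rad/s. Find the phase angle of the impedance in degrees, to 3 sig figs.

X_L = ωL = 660 Ω
X_C = 1/(ωC) = 256 Ω
Parallel: admittances add. Y = 1/R + 1/(jωL) + jωC
Y = (0.000294 + j0.00240) S
|Y| = 0.00241 S → |Z| = 1/|Y| = 414 Ω, ∠Z = −∠Y = -83.0°

-83.0°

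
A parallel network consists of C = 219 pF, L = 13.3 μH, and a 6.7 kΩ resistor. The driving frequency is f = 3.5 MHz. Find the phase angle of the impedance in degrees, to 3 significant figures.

ω = 2πf = 2.199e+07 rad/s
X_L = ωL = 292 Ω
X_C = 1/(ωC) = 208 Ω
Parallel: admittances add. Y = 1/R + 1/(jωL) + jωC
Y = (0.000149 + j0.00140) S
|Y| = 0.00141 S → |Z| = 1/|Y| = 712 Ω, ∠Z = −∠Y = -83.9°

-83.9°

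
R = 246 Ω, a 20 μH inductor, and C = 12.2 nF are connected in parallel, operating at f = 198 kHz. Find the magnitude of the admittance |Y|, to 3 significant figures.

ω = 2πf = 1.244e+06 rad/s
X_L = ωL = 24.9 Ω
X_C = 1/(ωC) = 65.9 Ω
Parallel: admittances add. Y = 1/R + 1/(jωL) + jωC
Y = (0.00407 − j0.0250) S
|Y| = 0.0253 S → |Z| = 1/|Y| = 39.5 Ω, ∠Z = −∠Y = 80.8°

25.3 mS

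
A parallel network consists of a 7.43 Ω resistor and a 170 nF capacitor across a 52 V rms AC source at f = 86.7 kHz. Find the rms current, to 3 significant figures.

8.50 A

ω = 2πf = 544800 rad/s
X_C = 1/(ωC) = 10.8 Ω
Parallel: admittances add. Y = 1/R + jωC
Y = (0.135 + j0.0926) S
|Y| = 0.163 S → |Z| = 1/|Y| = 6.12 Ω, ∠Z = −∠Y = -34.5°
I = V/|Z| = 52/6.12 = 8.50 A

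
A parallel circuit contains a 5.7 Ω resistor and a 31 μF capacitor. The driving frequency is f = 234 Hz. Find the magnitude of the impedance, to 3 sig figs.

ω = 2πf = 1470 rad/s
X_C = 1/(ωC) = 21.9 Ω
Parallel: admittances add. Y = 1/R + jωC
Y = (0.175 + j0.0456) S
|Y| = 0.181 S → |Z| = 1/|Y| = 5.52 Ω, ∠Z = −∠Y = -14.6°

5.52 Ω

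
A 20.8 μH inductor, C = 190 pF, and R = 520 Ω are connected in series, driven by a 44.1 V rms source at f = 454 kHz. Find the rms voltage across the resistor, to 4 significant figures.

12.33 V

ω = 2πf = 2.853e+06 rad/s
X_L = ωL = 59.33 Ω
X_C = 1/(ωC) = 1845 Ω
Net reactance X = X_L − X_C = -1786 Ω
Z = 520.0 − j1786 Ω
|Z| = √(520.0² + 1786²) = 1860 Ω
I = V/|Z| = 23.71 mA
V_R = I·|Z_R| = 0.02371 × 520.0 = 12.33 V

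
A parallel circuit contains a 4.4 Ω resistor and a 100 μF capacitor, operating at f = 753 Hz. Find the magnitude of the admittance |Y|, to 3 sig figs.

525 mS

ω = 2πf = 4731 rad/s
X_C = 1/(ωC) = 2.11 Ω
Parallel: admittances add. Y = 1/R + jωC
Y = (0.227 + j0.473) S
|Y| = 0.525 S → |Z| = 1/|Y| = 1.91 Ω, ∠Z = −∠Y = -64.3°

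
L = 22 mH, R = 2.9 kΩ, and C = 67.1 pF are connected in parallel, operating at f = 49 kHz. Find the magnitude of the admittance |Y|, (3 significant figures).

367 μS

ω = 2πf = 307900 rad/s
X_L = ωL = 6770 Ω
X_C = 1/(ωC) = 48400 Ω
Parallel: admittances add. Y = 1/R + 1/(jωL) + jωC
Y = (0.000345 − j0.000127) S
|Y| = 0.000367 S → |Z| = 1/|Y| = 2720 Ω, ∠Z = −∠Y = 20.2°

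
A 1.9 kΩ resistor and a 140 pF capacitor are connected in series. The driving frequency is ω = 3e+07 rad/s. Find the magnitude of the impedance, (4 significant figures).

X_C = 1/(ωC) = 238.1 Ω
Z = 1900 − j238.1 Ω
|Z| = √(1900² + 238.1²) = 1915 Ω

1915 Ω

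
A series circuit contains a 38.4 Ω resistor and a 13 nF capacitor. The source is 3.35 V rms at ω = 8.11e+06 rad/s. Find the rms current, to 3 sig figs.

X_C = 1/(ωC) = 9.48 Ω
Z = 38.4 − j9.48 Ω
|Z| = √(38.4² + 9.48²) = 39.6 Ω
I = V/|Z| = 3.35/39.6 = 84.7 mA

84.7 mA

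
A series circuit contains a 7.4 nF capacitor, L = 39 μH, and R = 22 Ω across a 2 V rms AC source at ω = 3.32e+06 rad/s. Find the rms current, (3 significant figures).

X_L = ωL = 129 Ω
X_C = 1/(ωC) = 40.7 Ω
Net reactance X = X_L − X_C = 88.8 Ω
Z = 22.0 + j88.8 Ω
|Z| = √(22.0² + 88.8²) = 91.5 Ω
I = V/|Z| = 2/91.5 = 21.9 mA

21.9 mA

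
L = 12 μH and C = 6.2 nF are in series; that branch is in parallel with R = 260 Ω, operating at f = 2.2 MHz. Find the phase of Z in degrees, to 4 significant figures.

ω = 2πf = 1.382e+07 rad/s
X_L = ωL = 165.9 Ω
X_C = 1/(ωC) = 11.67 Ω
Branch 1: Z₁ = R = 260.0 Ω
Branch 2 (series LC): Z₂ = j(X_L − X_C) = j154.2 Ω
Parallel: Z = Z₁Z₂/(Z₁+Z₂), |Z| = 132.6 Ω, ∠Z = 59.33°

59.33°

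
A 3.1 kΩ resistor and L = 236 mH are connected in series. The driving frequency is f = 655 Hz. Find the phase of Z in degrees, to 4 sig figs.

ω = 2πf = 4115 rad/s
X_L = ωL = 971.3 Ω
Z = 3100 + j971.3 Ω
|Z| = √(3100² + 971.3²) = 3249 Ω
∠Z = arctan(971.3/3100) = 17.40°

17.40°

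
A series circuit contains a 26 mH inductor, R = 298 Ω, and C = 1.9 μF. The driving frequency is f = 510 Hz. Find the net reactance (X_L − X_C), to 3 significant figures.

ω = 2πf = 3204 rad/s
X_L = ωL = 83.3 Ω
X_C = 1/(ωC) = 164 Ω
X = 83.3 − 164 = -80.9 Ω

-80.9 Ω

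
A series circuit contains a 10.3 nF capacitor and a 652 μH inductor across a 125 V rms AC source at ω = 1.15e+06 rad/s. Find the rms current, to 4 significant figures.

187.9 mA

X_L = ωL = 749.8 Ω
X_C = 1/(ωC) = 84.42 Ω
Net reactance X = X_L − X_C = 665.4 Ω
Z = j665.4 Ω
|Z| = √(0² + 665.4²) = 665.4 Ω
I = V/|Z| = 125/665.4 = 187.9 mA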